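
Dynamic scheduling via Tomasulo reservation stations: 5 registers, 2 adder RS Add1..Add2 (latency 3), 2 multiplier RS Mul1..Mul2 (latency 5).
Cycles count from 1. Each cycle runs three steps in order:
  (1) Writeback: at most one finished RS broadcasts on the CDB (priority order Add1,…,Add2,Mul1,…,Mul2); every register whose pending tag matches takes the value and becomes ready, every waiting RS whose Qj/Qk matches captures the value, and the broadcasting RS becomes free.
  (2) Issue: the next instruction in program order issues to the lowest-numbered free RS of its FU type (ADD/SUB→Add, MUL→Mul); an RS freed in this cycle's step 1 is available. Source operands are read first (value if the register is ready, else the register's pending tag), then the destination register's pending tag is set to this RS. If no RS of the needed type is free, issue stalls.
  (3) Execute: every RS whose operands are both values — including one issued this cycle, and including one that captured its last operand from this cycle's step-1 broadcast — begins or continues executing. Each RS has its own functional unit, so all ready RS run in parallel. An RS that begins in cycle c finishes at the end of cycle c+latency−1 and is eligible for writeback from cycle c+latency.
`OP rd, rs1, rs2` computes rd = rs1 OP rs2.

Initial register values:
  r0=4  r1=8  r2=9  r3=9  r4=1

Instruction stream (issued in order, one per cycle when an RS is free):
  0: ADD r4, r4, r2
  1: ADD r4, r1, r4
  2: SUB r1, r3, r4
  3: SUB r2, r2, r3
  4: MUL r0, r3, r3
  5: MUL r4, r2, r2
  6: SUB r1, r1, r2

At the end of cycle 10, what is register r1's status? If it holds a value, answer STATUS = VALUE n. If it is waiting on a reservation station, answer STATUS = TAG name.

c1: issue ADD r4<-Add1 | r0:4,r1:8,r2:9,r3:9,r4:Add1
c2: issue ADD r4<-Add2 | r0:4,r1:8,r2:9,r3:9,r4:Add2
c3: stall | r0:4,r1:8,r2:9,r3:9,r4:Add2
c4: CDB Add1=10; issue SUB r1<-Add1 | r0:4,r1:Add1,r2:9,r3:9,r4:Add2
c5: stall | r0:4,r1:Add1,r2:9,r3:9,r4:Add2
c6: stall | r0:4,r1:Add1,r2:9,r3:9,r4:Add2
c7: CDB Add2=18; issue SUB r2<-Add2 | r0:4,r1:Add1,r2:Add2,r3:9,r4:18
c8: issue MUL r0<-Mul1 | r0:Mul1,r1:Add1,r2:Add2,r3:9,r4:18
c9: issue MUL r4<-Mul2 | r0:Mul1,r1:Add1,r2:Add2,r3:9,r4:Mul2
c10: CDB Add1=-9; issue SUB r1<-Add1 | r0:Mul1,r1:Add1,r2:Add2,r3:9,r4:Mul2

STATUS = TAG Add1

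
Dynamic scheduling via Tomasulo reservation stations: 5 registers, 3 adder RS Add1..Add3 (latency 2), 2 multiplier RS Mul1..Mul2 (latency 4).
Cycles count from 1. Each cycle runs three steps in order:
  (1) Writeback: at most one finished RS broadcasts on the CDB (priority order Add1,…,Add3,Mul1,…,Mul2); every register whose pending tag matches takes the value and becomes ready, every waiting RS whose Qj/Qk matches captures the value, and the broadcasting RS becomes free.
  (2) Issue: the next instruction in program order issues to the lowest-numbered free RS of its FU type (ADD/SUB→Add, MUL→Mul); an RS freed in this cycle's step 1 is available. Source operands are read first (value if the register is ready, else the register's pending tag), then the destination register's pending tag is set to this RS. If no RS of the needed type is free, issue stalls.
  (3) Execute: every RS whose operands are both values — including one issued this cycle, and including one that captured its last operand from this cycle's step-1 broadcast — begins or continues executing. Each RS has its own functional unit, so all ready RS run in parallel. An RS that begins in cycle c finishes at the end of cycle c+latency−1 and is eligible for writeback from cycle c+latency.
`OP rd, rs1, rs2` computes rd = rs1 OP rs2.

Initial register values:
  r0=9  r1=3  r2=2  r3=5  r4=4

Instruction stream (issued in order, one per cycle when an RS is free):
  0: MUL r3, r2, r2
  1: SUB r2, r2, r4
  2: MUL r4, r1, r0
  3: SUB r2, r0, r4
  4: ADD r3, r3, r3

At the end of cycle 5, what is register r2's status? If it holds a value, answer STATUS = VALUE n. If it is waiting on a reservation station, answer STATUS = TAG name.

STATUS = TAG Add1

cycle 1: issue MUL r3<-Mul1 // r0:9,r1:3,r2:2,r3:Mul1,r4:4
cycle 2: issue SUB r2<-Add1 // r0:9,r1:3,r2:Add1,r3:Mul1,r4:4
cycle 3: issue MUL r4<-Mul2 // r0:9,r1:3,r2:Add1,r3:Mul1,r4:Mul2
cycle 4: CDB Add1=-2; issue SUB r2<-Add1 // r0:9,r1:3,r2:Add1,r3:Mul1,r4:Mul2
cycle 5: CDB Mul1=4; issue ADD r3<-Add2 // r0:9,r1:3,r2:Add1,r3:Add2,r4:Mul2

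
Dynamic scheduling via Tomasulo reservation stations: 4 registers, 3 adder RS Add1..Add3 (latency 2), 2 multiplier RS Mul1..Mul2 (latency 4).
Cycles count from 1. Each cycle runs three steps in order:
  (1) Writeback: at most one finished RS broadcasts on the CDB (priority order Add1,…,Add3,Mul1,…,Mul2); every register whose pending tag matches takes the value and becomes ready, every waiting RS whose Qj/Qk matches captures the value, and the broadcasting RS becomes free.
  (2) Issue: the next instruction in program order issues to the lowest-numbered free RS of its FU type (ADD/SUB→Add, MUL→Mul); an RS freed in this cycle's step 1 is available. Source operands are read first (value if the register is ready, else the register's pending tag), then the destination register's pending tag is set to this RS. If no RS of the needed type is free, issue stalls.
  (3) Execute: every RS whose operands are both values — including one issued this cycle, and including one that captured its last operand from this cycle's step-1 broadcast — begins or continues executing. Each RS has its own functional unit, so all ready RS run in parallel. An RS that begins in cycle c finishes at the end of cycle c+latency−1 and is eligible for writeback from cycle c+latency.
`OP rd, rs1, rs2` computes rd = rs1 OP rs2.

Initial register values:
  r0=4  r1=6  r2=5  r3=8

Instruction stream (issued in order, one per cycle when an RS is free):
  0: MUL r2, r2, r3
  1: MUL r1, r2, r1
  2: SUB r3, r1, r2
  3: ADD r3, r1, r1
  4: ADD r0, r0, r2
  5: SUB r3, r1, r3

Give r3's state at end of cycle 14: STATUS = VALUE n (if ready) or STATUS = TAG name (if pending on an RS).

STATUS = VALUE -240

c1: issue MUL r2<-Mul1 | r0:4,r1:6,r2:Mul1,r3:8
c2: issue MUL r1<-Mul2 | r0:4,r1:Mul2,r2:Mul1,r3:8
c3: issue SUB r3<-Add1 | r0:4,r1:Mul2,r2:Mul1,r3:Add1
c4: issue ADD r3<-Add2 | r0:4,r1:Mul2,r2:Mul1,r3:Add2
c5: CDB Mul1=40; issue ADD r0<-Add3 | r0:Add3,r1:Mul2,r2:40,r3:Add2
c6: stall | r0:Add3,r1:Mul2,r2:40,r3:Add2
c7: CDB Add3=44; issue SUB r3<-Add3 | r0:44,r1:Mul2,r2:40,r3:Add3
c8: - | r0:44,r1:Mul2,r2:40,r3:Add3
c9: CDB Mul2=240 | r0:44,r1:240,r2:40,r3:Add3
c10: - | r0:44,r1:240,r2:40,r3:Add3
c11: CDB Add1=200 | r0:44,r1:240,r2:40,r3:Add3
c12: CDB Add2=480 | r0:44,r1:240,r2:40,r3:Add3
c13: - | r0:44,r1:240,r2:40,r3:Add3
c14: CDB Add3=-240 | r0:44,r1:240,r2:40,r3:-240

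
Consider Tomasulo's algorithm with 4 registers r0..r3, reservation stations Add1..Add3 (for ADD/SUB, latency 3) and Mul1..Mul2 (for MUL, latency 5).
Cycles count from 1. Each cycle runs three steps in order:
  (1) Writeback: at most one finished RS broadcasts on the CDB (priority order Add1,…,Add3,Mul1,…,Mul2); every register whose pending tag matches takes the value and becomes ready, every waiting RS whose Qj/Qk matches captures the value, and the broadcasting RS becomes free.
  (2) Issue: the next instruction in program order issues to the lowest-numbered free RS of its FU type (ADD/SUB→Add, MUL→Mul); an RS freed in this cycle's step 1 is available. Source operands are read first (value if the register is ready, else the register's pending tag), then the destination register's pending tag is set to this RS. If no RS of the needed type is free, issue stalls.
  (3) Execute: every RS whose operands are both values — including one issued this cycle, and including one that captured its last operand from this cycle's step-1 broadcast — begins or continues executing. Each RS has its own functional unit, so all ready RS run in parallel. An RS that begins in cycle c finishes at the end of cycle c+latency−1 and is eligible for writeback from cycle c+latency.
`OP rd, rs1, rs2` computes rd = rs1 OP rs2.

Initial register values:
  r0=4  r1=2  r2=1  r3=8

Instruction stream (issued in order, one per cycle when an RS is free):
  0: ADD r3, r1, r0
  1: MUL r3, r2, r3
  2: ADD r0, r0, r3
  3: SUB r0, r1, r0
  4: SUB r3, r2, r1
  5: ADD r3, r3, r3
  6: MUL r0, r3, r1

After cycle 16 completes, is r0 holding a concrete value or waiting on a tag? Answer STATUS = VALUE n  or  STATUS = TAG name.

c1: issue ADD r3<-Add1 | r0:4,r1:2,r2:1,r3:Add1
c2: issue MUL r3<-Mul1 | r0:4,r1:2,r2:1,r3:Mul1
c3: issue ADD r0<-Add2 | r0:Add2,r1:2,r2:1,r3:Mul1
c4: CDB Add1=6; issue SUB r0<-Add1 | r0:Add1,r1:2,r2:1,r3:Mul1
c5: issue SUB r3<-Add3 | r0:Add1,r1:2,r2:1,r3:Add3
c6: stall | r0:Add1,r1:2,r2:1,r3:Add3
c7: stall | r0:Add1,r1:2,r2:1,r3:Add3
c8: CDB Add3=-1; issue ADD r3<-Add3 | r0:Add1,r1:2,r2:1,r3:Add3
c9: CDB Mul1=6; issue MUL r0<-Mul1 | r0:Mul1,r1:2,r2:1,r3:Add3
c10: - | r0:Mul1,r1:2,r2:1,r3:Add3
c11: CDB Add3=-2 | r0:Mul1,r1:2,r2:1,r3:-2
c12: CDB Add2=10 | r0:Mul1,r1:2,r2:1,r3:-2
c13: - | r0:Mul1,r1:2,r2:1,r3:-2
c14: - | r0:Mul1,r1:2,r2:1,r3:-2
c15: CDB Add1=-8 | r0:Mul1,r1:2,r2:1,r3:-2
c16: CDB Mul1=-4 | r0:-4,r1:2,r2:1,r3:-2

STATUS = VALUE -4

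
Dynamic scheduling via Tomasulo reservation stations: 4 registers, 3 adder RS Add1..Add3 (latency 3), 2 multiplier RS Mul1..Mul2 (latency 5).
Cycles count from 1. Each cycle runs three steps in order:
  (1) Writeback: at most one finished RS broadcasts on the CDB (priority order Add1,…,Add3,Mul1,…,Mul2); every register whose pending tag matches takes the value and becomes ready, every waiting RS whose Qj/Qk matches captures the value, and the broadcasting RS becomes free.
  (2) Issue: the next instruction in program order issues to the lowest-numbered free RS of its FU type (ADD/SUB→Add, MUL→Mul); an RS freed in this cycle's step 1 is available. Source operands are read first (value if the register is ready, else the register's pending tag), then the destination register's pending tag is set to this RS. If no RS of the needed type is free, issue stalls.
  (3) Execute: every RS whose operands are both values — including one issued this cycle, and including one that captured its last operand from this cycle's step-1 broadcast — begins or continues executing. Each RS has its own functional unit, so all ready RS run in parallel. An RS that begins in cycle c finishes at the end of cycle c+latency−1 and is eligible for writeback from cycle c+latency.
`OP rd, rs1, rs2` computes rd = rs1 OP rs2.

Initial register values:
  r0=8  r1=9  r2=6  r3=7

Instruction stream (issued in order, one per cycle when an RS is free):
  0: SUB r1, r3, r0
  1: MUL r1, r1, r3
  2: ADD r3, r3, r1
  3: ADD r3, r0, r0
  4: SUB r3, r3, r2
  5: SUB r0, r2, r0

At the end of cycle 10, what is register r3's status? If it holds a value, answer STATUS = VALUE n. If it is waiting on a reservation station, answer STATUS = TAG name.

  c1: issue SUB r1<-Add1  regs: r0:8,r1:Add1,r2:6,r3:7
  c2: issue MUL r1<-Mul1  regs: r0:8,r1:Mul1,r2:6,r3:7
  c3: issue ADD r3<-Add2  regs: r0:8,r1:Mul1,r2:6,r3:Add2
  c4: CDB Add1=-1; issue ADD r3<-Add1  regs: r0:8,r1:Mul1,r2:6,r3:Add1
  c5: issue SUB r3<-Add3  regs: r0:8,r1:Mul1,r2:6,r3:Add3
  c6: stall  regs: r0:8,r1:Mul1,r2:6,r3:Add3
  c7: CDB Add1=16; issue SUB r0<-Add1  regs: r0:Add1,r1:Mul1,r2:6,r3:Add3
  c8: -  regs: r0:Add1,r1:Mul1,r2:6,r3:Add3
  c9: CDB Mul1=-7  regs: r0:Add1,r1:-7,r2:6,r3:Add3
  c10: CDB Add1=-2  regs: r0:-2,r1:-7,r2:6,r3:Add3

STATUS = TAG Add3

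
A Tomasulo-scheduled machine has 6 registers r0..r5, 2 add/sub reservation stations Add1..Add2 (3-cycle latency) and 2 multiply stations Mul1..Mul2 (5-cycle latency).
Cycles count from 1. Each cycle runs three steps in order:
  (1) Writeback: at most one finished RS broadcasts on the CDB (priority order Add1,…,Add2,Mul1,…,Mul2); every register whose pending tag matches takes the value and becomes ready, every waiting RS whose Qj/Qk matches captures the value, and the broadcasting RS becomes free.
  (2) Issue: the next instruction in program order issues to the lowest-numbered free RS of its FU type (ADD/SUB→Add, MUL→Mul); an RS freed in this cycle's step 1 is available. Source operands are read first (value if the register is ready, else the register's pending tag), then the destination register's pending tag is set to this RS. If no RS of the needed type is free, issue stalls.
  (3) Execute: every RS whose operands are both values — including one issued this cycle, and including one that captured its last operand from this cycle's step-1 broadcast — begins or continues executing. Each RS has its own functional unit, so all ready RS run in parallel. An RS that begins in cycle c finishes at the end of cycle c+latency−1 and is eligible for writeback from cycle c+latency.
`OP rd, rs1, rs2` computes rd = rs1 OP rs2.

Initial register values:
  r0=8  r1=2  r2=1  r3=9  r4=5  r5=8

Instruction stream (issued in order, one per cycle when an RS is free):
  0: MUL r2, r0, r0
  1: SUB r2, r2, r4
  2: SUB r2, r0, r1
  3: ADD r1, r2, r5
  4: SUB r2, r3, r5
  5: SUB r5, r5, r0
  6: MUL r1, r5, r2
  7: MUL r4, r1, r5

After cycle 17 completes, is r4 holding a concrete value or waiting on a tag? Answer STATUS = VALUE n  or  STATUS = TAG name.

c1: issue MUL r2<-Mul1 | r0:8,r1:2,r2:Mul1,r3:9,r4:5,r5:8
c2: issue SUB r2<-Add1 | r0:8,r1:2,r2:Add1,r3:9,r4:5,r5:8
c3: issue SUB r2<-Add2 | r0:8,r1:2,r2:Add2,r3:9,r4:5,r5:8
c4: stall | r0:8,r1:2,r2:Add2,r3:9,r4:5,r5:8
c5: stall | r0:8,r1:2,r2:Add2,r3:9,r4:5,r5:8
c6: CDB Add2=6; issue ADD r1<-Add2 | r0:8,r1:Add2,r2:6,r3:9,r4:5,r5:8
c7: CDB Mul1=64; stall | r0:8,r1:Add2,r2:6,r3:9,r4:5,r5:8
c8: stall | r0:8,r1:Add2,r2:6,r3:9,r4:5,r5:8
c9: CDB Add2=14; issue SUB r2<-Add2 | r0:8,r1:14,r2:Add2,r3:9,r4:5,r5:8
c10: CDB Add1=59; issue SUB r5<-Add1 | r0:8,r1:14,r2:Add2,r3:9,r4:5,r5:Add1
c11: issue MUL r1<-Mul1 | r0:8,r1:Mul1,r2:Add2,r3:9,r4:5,r5:Add1
c12: CDB Add2=1; issue MUL r4<-Mul2 | r0:8,r1:Mul1,r2:1,r3:9,r4:Mul2,r5:Add1
c13: CDB Add1=0 | r0:8,r1:Mul1,r2:1,r3:9,r4:Mul2,r5:0
c14: - | r0:8,r1:Mul1,r2:1,r3:9,r4:Mul2,r5:0
c15: - | r0:8,r1:Mul1,r2:1,r3:9,r4:Mul2,r5:0
c16: - | r0:8,r1:Mul1,r2:1,r3:9,r4:Mul2,r5:0
c17: - | r0:8,r1:Mul1,r2:1,r3:9,r4:Mul2,r5:0

STATUS = TAG Mul2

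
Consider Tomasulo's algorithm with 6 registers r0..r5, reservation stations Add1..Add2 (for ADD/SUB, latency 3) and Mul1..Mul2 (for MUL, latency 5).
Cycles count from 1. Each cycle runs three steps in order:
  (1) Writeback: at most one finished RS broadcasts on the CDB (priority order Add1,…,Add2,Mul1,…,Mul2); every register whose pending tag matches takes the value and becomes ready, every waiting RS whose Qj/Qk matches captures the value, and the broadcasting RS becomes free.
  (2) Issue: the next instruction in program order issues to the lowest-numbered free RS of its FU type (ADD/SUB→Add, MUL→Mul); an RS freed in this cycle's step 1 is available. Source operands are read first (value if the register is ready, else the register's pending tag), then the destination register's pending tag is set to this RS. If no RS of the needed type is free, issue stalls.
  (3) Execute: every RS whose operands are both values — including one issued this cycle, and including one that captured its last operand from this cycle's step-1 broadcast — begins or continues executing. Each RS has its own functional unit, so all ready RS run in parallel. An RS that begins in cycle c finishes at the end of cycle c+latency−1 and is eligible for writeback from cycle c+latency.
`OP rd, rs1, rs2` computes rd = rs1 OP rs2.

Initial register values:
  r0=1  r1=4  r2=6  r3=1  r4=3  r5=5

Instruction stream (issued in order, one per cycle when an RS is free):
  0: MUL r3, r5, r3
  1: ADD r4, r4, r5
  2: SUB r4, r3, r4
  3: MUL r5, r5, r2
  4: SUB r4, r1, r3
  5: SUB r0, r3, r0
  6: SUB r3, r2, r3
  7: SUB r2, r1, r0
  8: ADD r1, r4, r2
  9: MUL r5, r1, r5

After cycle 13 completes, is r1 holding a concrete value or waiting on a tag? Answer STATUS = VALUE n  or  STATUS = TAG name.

c1: issue MUL r3<-Mul1 | r0:1,r1:4,r2:6,r3:Mul1,r4:3,r5:5
c2: issue ADD r4<-Add1 | r0:1,r1:4,r2:6,r3:Mul1,r4:Add1,r5:5
c3: issue SUB r4<-Add2 | r0:1,r1:4,r2:6,r3:Mul1,r4:Add2,r5:5
c4: issue MUL r5<-Mul2 | r0:1,r1:4,r2:6,r3:Mul1,r4:Add2,r5:Mul2
c5: CDB Add1=8; issue SUB r4<-Add1 | r0:1,r1:4,r2:6,r3:Mul1,r4:Add1,r5:Mul2
c6: CDB Mul1=5; stall | r0:1,r1:4,r2:6,r3:5,r4:Add1,r5:Mul2
c7: stall | r0:1,r1:4,r2:6,r3:5,r4:Add1,r5:Mul2
c8: stall | r0:1,r1:4,r2:6,r3:5,r4:Add1,r5:Mul2
c9: CDB Add1=-1; issue SUB r0<-Add1 | r0:Add1,r1:4,r2:6,r3:5,r4:-1,r5:Mul2
c10: CDB Add2=-3; issue SUB r3<-Add2 | r0:Add1,r1:4,r2:6,r3:Add2,r4:-1,r5:Mul2
c11: CDB Mul2=30; stall | r0:Add1,r1:4,r2:6,r3:Add2,r4:-1,r5:30
c12: CDB Add1=4; issue SUB r2<-Add1 | r0:4,r1:4,r2:Add1,r3:Add2,r4:-1,r5:30
c13: CDB Add2=1; issue ADD r1<-Add2 | r0:4,r1:Add2,r2:Add1,r3:1,r4:-1,r5:30

STATUS = TAG Add2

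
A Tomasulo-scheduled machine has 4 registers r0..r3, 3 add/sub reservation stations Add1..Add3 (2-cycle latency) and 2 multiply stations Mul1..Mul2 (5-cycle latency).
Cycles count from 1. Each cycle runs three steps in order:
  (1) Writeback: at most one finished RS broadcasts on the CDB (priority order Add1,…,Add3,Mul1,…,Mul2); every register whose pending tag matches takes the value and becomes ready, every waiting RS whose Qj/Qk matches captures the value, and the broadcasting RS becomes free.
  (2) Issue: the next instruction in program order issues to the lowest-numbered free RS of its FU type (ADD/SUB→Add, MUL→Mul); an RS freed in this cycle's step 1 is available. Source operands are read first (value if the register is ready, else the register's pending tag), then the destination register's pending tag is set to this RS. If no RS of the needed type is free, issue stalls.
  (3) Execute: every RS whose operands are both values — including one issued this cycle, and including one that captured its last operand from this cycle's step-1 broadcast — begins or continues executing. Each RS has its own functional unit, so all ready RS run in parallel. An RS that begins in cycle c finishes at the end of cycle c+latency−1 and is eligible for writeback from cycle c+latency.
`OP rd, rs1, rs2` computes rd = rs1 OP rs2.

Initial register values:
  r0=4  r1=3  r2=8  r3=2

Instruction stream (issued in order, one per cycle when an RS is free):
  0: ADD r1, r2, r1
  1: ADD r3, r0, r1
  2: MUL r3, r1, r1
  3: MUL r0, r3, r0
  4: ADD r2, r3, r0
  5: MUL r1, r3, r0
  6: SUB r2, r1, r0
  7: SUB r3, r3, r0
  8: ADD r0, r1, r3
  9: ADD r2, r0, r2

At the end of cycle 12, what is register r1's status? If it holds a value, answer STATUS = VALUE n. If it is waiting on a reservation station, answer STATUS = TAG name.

cycle 1: issue ADD r1<-Add1 // r0:4,r1:Add1,r2:8,r3:2
cycle 2: issue ADD r3<-Add2 // r0:4,r1:Add1,r2:8,r3:Add2
cycle 3: CDB Add1=11; issue MUL r3<-Mul1 // r0:4,r1:11,r2:8,r3:Mul1
cycle 4: issue MUL r0<-Mul2 // r0:Mul2,r1:11,r2:8,r3:Mul1
cycle 5: CDB Add2=15; issue ADD r2<-Add1 // r0:Mul2,r1:11,r2:Add1,r3:Mul1
cycle 6: stall // r0:Mul2,r1:11,r2:Add1,r3:Mul1
cycle 7: stall // r0:Mul2,r1:11,r2:Add1,r3:Mul1
cycle 8: CDB Mul1=121; issue MUL r1<-Mul1 // r0:Mul2,r1:Mul1,r2:Add1,r3:121
cycle 9: issue SUB r2<-Add2 // r0:Mul2,r1:Mul1,r2:Add2,r3:121
cycle 10: issue SUB r3<-Add3 // r0:Mul2,r1:Mul1,r2:Add2,r3:Add3
cycle 11: stall // r0:Mul2,r1:Mul1,r2:Add2,r3:Add3
cycle 12: stall // r0:Mul2,r1:Mul1,r2:Add2,r3:Add3

STATUS = TAG Mul1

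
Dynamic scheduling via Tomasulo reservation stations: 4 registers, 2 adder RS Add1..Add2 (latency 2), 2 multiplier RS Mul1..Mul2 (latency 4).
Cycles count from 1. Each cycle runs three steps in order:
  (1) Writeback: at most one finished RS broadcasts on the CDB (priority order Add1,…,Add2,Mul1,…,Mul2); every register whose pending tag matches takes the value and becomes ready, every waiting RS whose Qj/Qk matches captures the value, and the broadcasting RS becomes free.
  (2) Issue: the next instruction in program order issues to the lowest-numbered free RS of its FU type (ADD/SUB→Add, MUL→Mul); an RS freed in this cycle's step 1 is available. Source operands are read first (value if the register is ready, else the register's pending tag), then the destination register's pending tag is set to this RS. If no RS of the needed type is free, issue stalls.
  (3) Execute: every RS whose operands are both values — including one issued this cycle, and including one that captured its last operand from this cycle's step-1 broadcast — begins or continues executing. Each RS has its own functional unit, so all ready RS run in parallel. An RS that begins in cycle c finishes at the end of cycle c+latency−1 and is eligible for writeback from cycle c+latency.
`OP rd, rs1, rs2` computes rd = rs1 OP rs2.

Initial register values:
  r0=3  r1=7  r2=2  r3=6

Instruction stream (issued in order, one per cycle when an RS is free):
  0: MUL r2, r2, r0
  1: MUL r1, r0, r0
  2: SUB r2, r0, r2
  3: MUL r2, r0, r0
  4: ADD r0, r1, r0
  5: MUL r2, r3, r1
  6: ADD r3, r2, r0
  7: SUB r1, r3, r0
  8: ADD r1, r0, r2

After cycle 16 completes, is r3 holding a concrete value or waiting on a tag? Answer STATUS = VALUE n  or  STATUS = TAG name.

cycle 1: issue MUL r2<-Mul1 // r0:3,r1:7,r2:Mul1,r3:6
cycle 2: issue MUL r1<-Mul2 // r0:3,r1:Mul2,r2:Mul1,r3:6
cycle 3: issue SUB r2<-Add1 // r0:3,r1:Mul2,r2:Add1,r3:6
cycle 4: stall // r0:3,r1:Mul2,r2:Add1,r3:6
cycle 5: CDB Mul1=6; issue MUL r2<-Mul1 // r0:3,r1:Mul2,r2:Mul1,r3:6
cycle 6: CDB Mul2=9; issue ADD r0<-Add2 // r0:Add2,r1:9,r2:Mul1,r3:6
cycle 7: CDB Add1=-3; issue MUL r2<-Mul2 // r0:Add2,r1:9,r2:Mul2,r3:6
cycle 8: CDB Add2=12; issue ADD r3<-Add1 // r0:12,r1:9,r2:Mul2,r3:Add1
cycle 9: CDB Mul1=9; issue SUB r1<-Add2 // r0:12,r1:Add2,r2:Mul2,r3:Add1
cycle 10: stall // r0:12,r1:Add2,r2:Mul2,r3:Add1
cycle 11: CDB Mul2=54; stall // r0:12,r1:Add2,r2:54,r3:Add1
cycle 12: stall // r0:12,r1:Add2,r2:54,r3:Add1
cycle 13: CDB Add1=66; issue ADD r1<-Add1 // r0:12,r1:Add1,r2:54,r3:66
cycle 14: - // r0:12,r1:Add1,r2:54,r3:66
cycle 15: CDB Add1=66 // r0:12,r1:66,r2:54,r3:66
cycle 16: CDB Add2=54 // r0:12,r1:66,r2:54,r3:66

STATUS = VALUE 66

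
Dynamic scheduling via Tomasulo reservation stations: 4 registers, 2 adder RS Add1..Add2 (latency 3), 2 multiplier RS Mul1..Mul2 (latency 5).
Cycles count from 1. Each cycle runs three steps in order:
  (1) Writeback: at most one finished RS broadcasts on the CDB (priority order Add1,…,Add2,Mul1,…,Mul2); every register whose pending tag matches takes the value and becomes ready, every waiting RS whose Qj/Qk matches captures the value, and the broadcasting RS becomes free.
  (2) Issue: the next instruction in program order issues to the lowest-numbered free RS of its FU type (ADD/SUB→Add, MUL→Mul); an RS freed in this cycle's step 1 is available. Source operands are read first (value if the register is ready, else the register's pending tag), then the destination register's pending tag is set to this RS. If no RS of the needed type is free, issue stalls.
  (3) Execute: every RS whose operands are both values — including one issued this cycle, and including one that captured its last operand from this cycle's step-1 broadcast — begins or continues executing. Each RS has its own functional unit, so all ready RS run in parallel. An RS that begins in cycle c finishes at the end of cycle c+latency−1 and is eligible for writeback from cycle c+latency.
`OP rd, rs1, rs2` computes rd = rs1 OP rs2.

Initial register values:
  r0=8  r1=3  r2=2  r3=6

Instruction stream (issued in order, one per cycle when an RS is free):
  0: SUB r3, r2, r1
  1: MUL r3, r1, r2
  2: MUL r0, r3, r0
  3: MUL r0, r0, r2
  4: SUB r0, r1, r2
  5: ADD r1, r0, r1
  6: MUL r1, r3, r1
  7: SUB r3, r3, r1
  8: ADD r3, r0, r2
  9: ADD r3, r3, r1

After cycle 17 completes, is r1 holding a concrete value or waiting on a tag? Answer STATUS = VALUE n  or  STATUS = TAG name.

  c1: issue SUB r3<-Add1  regs: r0:8,r1:3,r2:2,r3:Add1
  c2: issue MUL r3<-Mul1  regs: r0:8,r1:3,r2:2,r3:Mul1
  c3: issue MUL r0<-Mul2  regs: r0:Mul2,r1:3,r2:2,r3:Mul1
  c4: CDB Add1=-1; stall  regs: r0:Mul2,r1:3,r2:2,r3:Mul1
  c5: stall  regs: r0:Mul2,r1:3,r2:2,r3:Mul1
  c6: stall  regs: r0:Mul2,r1:3,r2:2,r3:Mul1
  c7: CDB Mul1=6; issue MUL r0<-Mul1  regs: r0:Mul1,r1:3,r2:2,r3:6
  c8: issue SUB r0<-Add1  regs: r0:Add1,r1:3,r2:2,r3:6
  c9: issue ADD r1<-Add2  regs: r0:Add1,r1:Add2,r2:2,r3:6
  c10: stall  regs: r0:Add1,r1:Add2,r2:2,r3:6
  c11: CDB Add1=1; stall  regs: r0:1,r1:Add2,r2:2,r3:6
  c12: CDB Mul2=48; issue MUL r1<-Mul2  regs: r0:1,r1:Mul2,r2:2,r3:6
  c13: issue SUB r3<-Add1  regs: r0:1,r1:Mul2,r2:2,r3:Add1
  c14: CDB Add2=4; issue ADD r3<-Add2  regs: r0:1,r1:Mul2,r2:2,r3:Add2
  c15: stall  regs: r0:1,r1:Mul2,r2:2,r3:Add2
  c16: stall  regs: r0:1,r1:Mul2,r2:2,r3:Add2
  c17: CDB Add2=3; issue ADD r3<-Add2  regs: r0:1,r1:Mul2,r2:2,r3:Add2

STATUS = TAG Mul2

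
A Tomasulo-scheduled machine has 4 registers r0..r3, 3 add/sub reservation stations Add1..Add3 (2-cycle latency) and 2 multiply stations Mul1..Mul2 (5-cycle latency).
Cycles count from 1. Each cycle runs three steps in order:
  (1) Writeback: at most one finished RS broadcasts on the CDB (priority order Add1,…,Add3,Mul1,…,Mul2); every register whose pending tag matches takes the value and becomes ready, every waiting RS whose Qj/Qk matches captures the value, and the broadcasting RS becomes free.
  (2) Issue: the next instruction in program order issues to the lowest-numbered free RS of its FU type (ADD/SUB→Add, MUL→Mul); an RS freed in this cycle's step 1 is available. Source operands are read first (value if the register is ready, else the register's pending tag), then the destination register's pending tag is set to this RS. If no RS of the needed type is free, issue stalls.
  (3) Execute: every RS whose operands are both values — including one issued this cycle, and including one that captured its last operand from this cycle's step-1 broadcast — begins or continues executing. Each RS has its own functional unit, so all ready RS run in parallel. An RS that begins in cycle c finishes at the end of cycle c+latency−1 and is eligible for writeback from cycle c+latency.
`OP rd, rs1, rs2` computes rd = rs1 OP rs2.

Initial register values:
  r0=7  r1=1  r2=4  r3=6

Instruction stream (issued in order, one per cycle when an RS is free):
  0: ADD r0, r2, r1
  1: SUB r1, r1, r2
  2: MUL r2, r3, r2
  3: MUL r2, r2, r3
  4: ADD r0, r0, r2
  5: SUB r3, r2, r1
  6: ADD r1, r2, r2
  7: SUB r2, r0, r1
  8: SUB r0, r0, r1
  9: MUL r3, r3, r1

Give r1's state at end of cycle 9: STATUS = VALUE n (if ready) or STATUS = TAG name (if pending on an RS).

STATUS = TAG Add3

cycle 1: issue ADD r0<-Add1 // r0:Add1,r1:1,r2:4,r3:6
cycle 2: issue SUB r1<-Add2 // r0:Add1,r1:Add2,r2:4,r3:6
cycle 3: CDB Add1=5; issue MUL r2<-Mul1 // r0:5,r1:Add2,r2:Mul1,r3:6
cycle 4: CDB Add2=-3; issue MUL r2<-Mul2 // r0:5,r1:-3,r2:Mul2,r3:6
cycle 5: issue ADD r0<-Add1 // r0:Add1,r1:-3,r2:Mul2,r3:6
cycle 6: issue SUB r3<-Add2 // r0:Add1,r1:-3,r2:Mul2,r3:Add2
cycle 7: issue ADD r1<-Add3 // r0:Add1,r1:Add3,r2:Mul2,r3:Add2
cycle 8: CDB Mul1=24; stall // r0:Add1,r1:Add3,r2:Mul2,r3:Add2
cycle 9: stall // r0:Add1,r1:Add3,r2:Mul2,r3:Add2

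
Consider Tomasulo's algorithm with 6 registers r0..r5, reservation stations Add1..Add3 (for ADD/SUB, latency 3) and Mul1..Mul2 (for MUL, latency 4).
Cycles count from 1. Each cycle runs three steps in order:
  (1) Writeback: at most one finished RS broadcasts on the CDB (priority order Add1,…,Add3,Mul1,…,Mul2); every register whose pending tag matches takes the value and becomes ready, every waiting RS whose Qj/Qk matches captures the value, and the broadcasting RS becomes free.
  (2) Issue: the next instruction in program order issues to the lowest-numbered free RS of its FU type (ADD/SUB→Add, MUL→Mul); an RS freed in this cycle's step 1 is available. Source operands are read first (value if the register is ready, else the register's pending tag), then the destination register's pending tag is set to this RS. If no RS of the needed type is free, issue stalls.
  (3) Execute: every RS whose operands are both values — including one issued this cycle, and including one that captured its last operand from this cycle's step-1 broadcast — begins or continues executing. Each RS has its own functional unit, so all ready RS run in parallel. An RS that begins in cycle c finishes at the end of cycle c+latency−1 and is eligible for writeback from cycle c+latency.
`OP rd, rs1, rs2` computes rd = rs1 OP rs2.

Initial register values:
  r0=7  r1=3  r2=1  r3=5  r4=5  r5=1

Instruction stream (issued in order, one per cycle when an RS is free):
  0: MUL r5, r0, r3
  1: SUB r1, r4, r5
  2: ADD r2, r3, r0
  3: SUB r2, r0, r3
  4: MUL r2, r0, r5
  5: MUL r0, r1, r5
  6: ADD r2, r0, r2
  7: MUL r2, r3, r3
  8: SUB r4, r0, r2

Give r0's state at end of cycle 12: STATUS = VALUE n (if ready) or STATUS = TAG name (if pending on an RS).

cycle 1: issue MUL r5<-Mul1 // r0:7,r1:3,r2:1,r3:5,r4:5,r5:Mul1
cycle 2: issue SUB r1<-Add1 // r0:7,r1:Add1,r2:1,r3:5,r4:5,r5:Mul1
cycle 3: issue ADD r2<-Add2 // r0:7,r1:Add1,r2:Add2,r3:5,r4:5,r5:Mul1
cycle 4: issue SUB r2<-Add3 // r0:7,r1:Add1,r2:Add3,r3:5,r4:5,r5:Mul1
cycle 5: CDB Mul1=35; issue MUL r2<-Mul1 // r0:7,r1:Add1,r2:Mul1,r3:5,r4:5,r5:35
cycle 6: CDB Add2=12; issue MUL r0<-Mul2 // r0:Mul2,r1:Add1,r2:Mul1,r3:5,r4:5,r5:35
cycle 7: CDB Add3=2; issue ADD r2<-Add2 // r0:Mul2,r1:Add1,r2:Add2,r3:5,r4:5,r5:35
cycle 8: CDB Add1=-30; stall // r0:Mul2,r1:-30,r2:Add2,r3:5,r4:5,r5:35
cycle 9: CDB Mul1=245; issue MUL r2<-Mul1 // r0:Mul2,r1:-30,r2:Mul1,r3:5,r4:5,r5:35
cycle 10: issue SUB r4<-Add1 // r0:Mul2,r1:-30,r2:Mul1,r3:5,r4:Add1,r5:35
cycle 11: - // r0:Mul2,r1:-30,r2:Mul1,r3:5,r4:Add1,r5:35
cycle 12: CDB Mul2=-1050 // r0:-1050,r1:-30,r2:Mul1,r3:5,r4:Add1,r5:35

STATUS = VALUE -1050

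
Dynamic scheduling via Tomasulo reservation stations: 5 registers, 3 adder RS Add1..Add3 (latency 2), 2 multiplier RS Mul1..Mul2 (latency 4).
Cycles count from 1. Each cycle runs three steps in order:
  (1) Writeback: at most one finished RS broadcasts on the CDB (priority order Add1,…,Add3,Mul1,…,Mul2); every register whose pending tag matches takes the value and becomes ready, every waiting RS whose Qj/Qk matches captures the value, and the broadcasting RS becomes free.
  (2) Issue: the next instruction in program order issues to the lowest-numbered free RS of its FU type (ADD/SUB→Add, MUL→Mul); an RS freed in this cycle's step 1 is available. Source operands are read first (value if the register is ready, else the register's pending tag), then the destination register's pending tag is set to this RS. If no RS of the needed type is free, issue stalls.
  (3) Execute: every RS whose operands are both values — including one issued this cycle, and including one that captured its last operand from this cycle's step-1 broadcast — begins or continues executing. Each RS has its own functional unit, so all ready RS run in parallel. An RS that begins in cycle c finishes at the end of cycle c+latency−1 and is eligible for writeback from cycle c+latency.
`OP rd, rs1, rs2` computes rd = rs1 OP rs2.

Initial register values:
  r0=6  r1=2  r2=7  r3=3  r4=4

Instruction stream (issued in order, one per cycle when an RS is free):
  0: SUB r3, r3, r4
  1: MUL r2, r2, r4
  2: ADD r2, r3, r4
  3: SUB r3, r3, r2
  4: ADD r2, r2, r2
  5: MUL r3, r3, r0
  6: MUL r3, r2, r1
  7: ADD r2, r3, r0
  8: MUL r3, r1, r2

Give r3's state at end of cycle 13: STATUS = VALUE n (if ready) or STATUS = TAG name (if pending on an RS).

c1: issue SUB r3<-Add1 | r0:6,r1:2,r2:7,r3:Add1,r4:4
c2: issue MUL r2<-Mul1 | r0:6,r1:2,r2:Mul1,r3:Add1,r4:4
c3: CDB Add1=-1; issue ADD r2<-Add1 | r0:6,r1:2,r2:Add1,r3:-1,r4:4
c4: issue SUB r3<-Add2 | r0:6,r1:2,r2:Add1,r3:Add2,r4:4
c5: CDB Add1=3; issue ADD r2<-Add1 | r0:6,r1:2,r2:Add1,r3:Add2,r4:4
c6: CDB Mul1=28; issue MUL r3<-Mul1 | r0:6,r1:2,r2:Add1,r3:Mul1,r4:4
c7: CDB Add1=6; issue MUL r3<-Mul2 | r0:6,r1:2,r2:6,r3:Mul2,r4:4
c8: CDB Add2=-4; issue ADD r2<-Add1 | r0:6,r1:2,r2:Add1,r3:Mul2,r4:4
c9: stall | r0:6,r1:2,r2:Add1,r3:Mul2,r4:4
c10: stall | r0:6,r1:2,r2:Add1,r3:Mul2,r4:4
c11: CDB Mul2=12; issue MUL r3<-Mul2 | r0:6,r1:2,r2:Add1,r3:Mul2,r4:4
c12: CDB Mul1=-24 | r0:6,r1:2,r2:Add1,r3:Mul2,r4:4
c13: CDB Add1=18 | r0:6,r1:2,r2:18,r3:Mul2,r4:4

STATUS = TAG Mul2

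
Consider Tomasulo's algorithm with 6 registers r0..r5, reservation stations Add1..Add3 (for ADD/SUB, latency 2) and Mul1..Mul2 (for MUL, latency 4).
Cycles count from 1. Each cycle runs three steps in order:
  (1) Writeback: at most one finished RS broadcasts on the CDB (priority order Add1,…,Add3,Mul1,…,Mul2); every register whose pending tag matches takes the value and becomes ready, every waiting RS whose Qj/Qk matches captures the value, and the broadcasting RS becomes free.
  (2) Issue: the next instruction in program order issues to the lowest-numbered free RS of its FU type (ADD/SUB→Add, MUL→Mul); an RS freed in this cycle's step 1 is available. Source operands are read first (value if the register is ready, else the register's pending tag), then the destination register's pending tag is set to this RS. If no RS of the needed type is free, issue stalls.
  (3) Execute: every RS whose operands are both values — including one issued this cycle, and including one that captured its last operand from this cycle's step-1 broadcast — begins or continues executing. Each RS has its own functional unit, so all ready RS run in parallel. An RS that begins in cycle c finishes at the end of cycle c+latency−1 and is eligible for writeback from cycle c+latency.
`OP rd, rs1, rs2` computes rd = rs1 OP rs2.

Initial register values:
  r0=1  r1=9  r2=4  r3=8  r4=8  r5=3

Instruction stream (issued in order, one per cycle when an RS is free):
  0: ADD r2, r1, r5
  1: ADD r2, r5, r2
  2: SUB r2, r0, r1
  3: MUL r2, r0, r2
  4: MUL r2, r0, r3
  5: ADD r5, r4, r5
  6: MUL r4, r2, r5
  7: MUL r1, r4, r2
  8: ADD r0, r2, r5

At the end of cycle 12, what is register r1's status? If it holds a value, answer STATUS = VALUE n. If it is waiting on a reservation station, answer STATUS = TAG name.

STATUS = TAG Mul2

  c1: issue ADD r2<-Add1  regs: r0:1,r1:9,r2:Add1,r3:8,r4:8,r5:3
  c2: issue ADD r2<-Add2  regs: r0:1,r1:9,r2:Add2,r3:8,r4:8,r5:3
  c3: CDB Add1=12; issue SUB r2<-Add1  regs: r0:1,r1:9,r2:Add1,r3:8,r4:8,r5:3
  c4: issue MUL r2<-Mul1  regs: r0:1,r1:9,r2:Mul1,r3:8,r4:8,r5:3
  c5: CDB Add1=-8; issue MUL r2<-Mul2  regs: r0:1,r1:9,r2:Mul2,r3:8,r4:8,r5:3
  c6: CDB Add2=15; issue ADD r5<-Add1  regs: r0:1,r1:9,r2:Mul2,r3:8,r4:8,r5:Add1
  c7: stall  regs: r0:1,r1:9,r2:Mul2,r3:8,r4:8,r5:Add1
  c8: CDB Add1=11; stall  regs: r0:1,r1:9,r2:Mul2,r3:8,r4:8,r5:11
  c9: CDB Mul1=-8; issue MUL r4<-Mul1  regs: r0:1,r1:9,r2:Mul2,r3:8,r4:Mul1,r5:11
  c10: CDB Mul2=8; issue MUL r1<-Mul2  regs: r0:1,r1:Mul2,r2:8,r3:8,r4:Mul1,r5:11
  c11: issue ADD r0<-Add1  regs: r0:Add1,r1:Mul2,r2:8,r3:8,r4:Mul1,r5:11
  c12: -  regs: r0:Add1,r1:Mul2,r2:8,r3:8,r4:Mul1,r5:11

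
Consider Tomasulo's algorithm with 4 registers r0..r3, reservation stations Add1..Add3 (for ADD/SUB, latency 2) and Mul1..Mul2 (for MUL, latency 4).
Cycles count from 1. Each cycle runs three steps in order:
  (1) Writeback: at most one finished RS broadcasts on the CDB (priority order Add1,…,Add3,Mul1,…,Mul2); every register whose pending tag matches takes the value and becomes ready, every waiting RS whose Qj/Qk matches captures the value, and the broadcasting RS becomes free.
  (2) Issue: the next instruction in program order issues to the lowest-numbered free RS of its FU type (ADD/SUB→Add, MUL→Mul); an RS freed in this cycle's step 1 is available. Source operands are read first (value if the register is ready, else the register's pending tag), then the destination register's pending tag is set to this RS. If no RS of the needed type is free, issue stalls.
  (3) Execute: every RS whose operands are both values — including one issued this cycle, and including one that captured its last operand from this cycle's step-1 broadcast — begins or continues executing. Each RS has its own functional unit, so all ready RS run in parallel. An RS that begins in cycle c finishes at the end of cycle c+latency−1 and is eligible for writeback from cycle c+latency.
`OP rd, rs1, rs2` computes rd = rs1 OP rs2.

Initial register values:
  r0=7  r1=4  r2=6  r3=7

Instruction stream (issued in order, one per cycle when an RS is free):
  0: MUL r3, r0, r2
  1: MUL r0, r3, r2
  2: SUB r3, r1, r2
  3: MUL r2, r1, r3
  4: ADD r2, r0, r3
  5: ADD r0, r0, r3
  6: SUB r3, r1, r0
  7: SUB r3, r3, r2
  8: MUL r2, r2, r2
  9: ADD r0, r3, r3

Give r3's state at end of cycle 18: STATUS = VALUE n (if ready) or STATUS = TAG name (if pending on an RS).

cycle 1: issue MUL r3<-Mul1 // r0:7,r1:4,r2:6,r3:Mul1
cycle 2: issue MUL r0<-Mul2 // r0:Mul2,r1:4,r2:6,r3:Mul1
cycle 3: issue SUB r3<-Add1 // r0:Mul2,r1:4,r2:6,r3:Add1
cycle 4: stall // r0:Mul2,r1:4,r2:6,r3:Add1
cycle 5: CDB Add1=-2; stall // r0:Mul2,r1:4,r2:6,r3:-2
cycle 6: CDB Mul1=42; issue MUL r2<-Mul1 // r0:Mul2,r1:4,r2:Mul1,r3:-2
cycle 7: issue ADD r2<-Add1 // r0:Mul2,r1:4,r2:Add1,r3:-2
cycle 8: issue ADD r0<-Add2 // r0:Add2,r1:4,r2:Add1,r3:-2
cycle 9: issue SUB r3<-Add3 // r0:Add2,r1:4,r2:Add1,r3:Add3
cycle 10: CDB Mul1=-8; stall // r0:Add2,r1:4,r2:Add1,r3:Add3
cycle 11: CDB Mul2=252; stall // r0:Add2,r1:4,r2:Add1,r3:Add3
cycle 12: stall // r0:Add2,r1:4,r2:Add1,r3:Add3
cycle 13: CDB Add1=250; issue SUB r3<-Add1 // r0:Add2,r1:4,r2:250,r3:Add1
cycle 14: CDB Add2=250; issue MUL r2<-Mul1 // r0:250,r1:4,r2:Mul1,r3:Add1
cycle 15: issue ADD r0<-Add2 // r0:Add2,r1:4,r2:Mul1,r3:Add1
cycle 16: CDB Add3=-246 // r0:Add2,r1:4,r2:Mul1,r3:Add1
cycle 17: - // r0:Add2,r1:4,r2:Mul1,r3:Add1
cycle 18: CDB Add1=-496 // r0:Add2,r1:4,r2:Mul1,r3:-496

STATUS = VALUE -496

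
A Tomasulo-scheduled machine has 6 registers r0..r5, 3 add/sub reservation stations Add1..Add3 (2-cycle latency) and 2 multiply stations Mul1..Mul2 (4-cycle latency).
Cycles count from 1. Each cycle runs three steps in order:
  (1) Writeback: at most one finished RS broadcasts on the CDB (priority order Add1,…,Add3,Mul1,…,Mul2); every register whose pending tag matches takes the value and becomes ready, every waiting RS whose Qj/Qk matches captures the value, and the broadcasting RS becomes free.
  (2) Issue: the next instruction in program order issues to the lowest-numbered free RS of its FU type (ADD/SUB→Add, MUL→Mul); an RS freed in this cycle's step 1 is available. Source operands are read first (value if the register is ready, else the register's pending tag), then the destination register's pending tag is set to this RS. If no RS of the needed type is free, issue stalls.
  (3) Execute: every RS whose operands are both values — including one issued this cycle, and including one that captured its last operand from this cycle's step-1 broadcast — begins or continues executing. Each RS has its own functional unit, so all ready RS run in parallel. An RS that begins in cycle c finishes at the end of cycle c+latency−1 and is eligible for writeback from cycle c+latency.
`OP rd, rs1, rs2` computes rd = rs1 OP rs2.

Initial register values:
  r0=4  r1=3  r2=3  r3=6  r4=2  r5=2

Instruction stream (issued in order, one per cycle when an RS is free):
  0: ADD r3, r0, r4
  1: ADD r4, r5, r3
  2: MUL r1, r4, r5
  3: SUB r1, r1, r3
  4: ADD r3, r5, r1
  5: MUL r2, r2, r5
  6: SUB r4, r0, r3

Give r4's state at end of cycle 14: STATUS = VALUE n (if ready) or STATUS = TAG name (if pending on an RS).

STATUS = TAG Add3

c1: issue ADD r3<-Add1 | r0:4,r1:3,r2:3,r3:Add1,r4:2,r5:2
c2: issue ADD r4<-Add2 | r0:4,r1:3,r2:3,r3:Add1,r4:Add2,r5:2
c3: CDB Add1=6; issue MUL r1<-Mul1 | r0:4,r1:Mul1,r2:3,r3:6,r4:Add2,r5:2
c4: issue SUB r1<-Add1 | r0:4,r1:Add1,r2:3,r3:6,r4:Add2,r5:2
c5: CDB Add2=8; issue ADD r3<-Add2 | r0:4,r1:Add1,r2:3,r3:Add2,r4:8,r5:2
c6: issue MUL r2<-Mul2 | r0:4,r1:Add1,r2:Mul2,r3:Add2,r4:8,r5:2
c7: issue SUB r4<-Add3 | r0:4,r1:Add1,r2:Mul2,r3:Add2,r4:Add3,r5:2
c8: - | r0:4,r1:Add1,r2:Mul2,r3:Add2,r4:Add3,r5:2
c9: CDB Mul1=16 | r0:4,r1:Add1,r2:Mul2,r3:Add2,r4:Add3,r5:2
c10: CDB Mul2=6 | r0:4,r1:Add1,r2:6,r3:Add2,r4:Add3,r5:2
c11: CDB Add1=10 | r0:4,r1:10,r2:6,r3:Add2,r4:Add3,r5:2
c12: - | r0:4,r1:10,r2:6,r3:Add2,r4:Add3,r5:2
c13: CDB Add2=12 | r0:4,r1:10,r2:6,r3:12,r4:Add3,r5:2
c14: - | r0:4,r1:10,r2:6,r3:12,r4:Add3,r5:2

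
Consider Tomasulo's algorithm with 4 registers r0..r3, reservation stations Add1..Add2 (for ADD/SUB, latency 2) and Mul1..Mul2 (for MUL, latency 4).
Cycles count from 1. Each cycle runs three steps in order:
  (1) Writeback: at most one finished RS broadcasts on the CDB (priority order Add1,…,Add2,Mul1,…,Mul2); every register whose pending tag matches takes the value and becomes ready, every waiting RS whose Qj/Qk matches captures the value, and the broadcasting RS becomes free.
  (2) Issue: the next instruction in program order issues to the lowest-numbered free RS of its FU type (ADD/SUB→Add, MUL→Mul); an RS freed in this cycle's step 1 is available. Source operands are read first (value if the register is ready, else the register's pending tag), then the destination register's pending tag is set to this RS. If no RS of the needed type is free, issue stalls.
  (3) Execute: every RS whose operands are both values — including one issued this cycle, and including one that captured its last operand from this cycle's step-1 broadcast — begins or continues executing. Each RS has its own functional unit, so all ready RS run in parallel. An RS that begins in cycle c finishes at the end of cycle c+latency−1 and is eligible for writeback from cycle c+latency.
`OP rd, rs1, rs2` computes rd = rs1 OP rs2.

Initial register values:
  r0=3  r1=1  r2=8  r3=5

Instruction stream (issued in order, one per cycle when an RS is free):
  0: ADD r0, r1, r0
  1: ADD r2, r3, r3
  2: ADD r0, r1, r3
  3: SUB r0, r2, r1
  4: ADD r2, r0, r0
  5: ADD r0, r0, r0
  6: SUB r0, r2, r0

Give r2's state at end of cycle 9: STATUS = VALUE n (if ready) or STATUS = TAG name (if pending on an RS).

  c1: issue ADD r0<-Add1  regs: r0:Add1,r1:1,r2:8,r3:5
  c2: issue ADD r2<-Add2  regs: r0:Add1,r1:1,r2:Add2,r3:5
  c3: CDB Add1=4; issue ADD r0<-Add1  regs: r0:Add1,r1:1,r2:Add2,r3:5
  c4: CDB Add2=10; issue SUB r0<-Add2  regs: r0:Add2,r1:1,r2:10,r3:5
  c5: CDB Add1=6; issue ADD r2<-Add1  regs: r0:Add2,r1:1,r2:Add1,r3:5
  c6: CDB Add2=9; issue ADD r0<-Add2  regs: r0:Add2,r1:1,r2:Add1,r3:5
  c7: stall  regs: r0:Add2,r1:1,r2:Add1,r3:5
  c8: CDB Add1=18; issue SUB r0<-Add1  regs: r0:Add1,r1:1,r2:18,r3:5
  c9: CDB Add2=18  regs: r0:Add1,r1:1,r2:18,r3:5

STATUS = VALUE 18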